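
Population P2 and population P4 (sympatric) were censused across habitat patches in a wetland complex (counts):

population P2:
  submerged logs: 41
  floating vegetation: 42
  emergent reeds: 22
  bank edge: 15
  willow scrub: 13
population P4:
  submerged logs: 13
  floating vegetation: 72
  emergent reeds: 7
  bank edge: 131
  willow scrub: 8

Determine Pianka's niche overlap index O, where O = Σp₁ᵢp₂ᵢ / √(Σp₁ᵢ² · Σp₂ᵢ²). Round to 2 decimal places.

Proportions for population P2 (n=133): 41/133=0.3083, 42/133=0.3158, 22/133=0.1654, 15/133=0.1128, 13/133=0.0977
Proportions for population P4 (n=231): 13/231=0.0563, 72/231=0.3117, 7/231=0.0303, 131/231=0.5671, 8/231=0.0346
Σ p₁ᵢp₂ᵢ = 0.017357 + 0.098435 + 0.005012 + 0.063969 + 0.003380 = 0.188153
Σp_1ᵢ² = 0.3083² + 0.3158² + 0.1654² + 0.1128² + 0.0977² = 0.095049 + 0.099730 + 0.027357 + 0.012724 + 0.009545 = 0.244405
Σp_2ᵢ² = 0.0563² + 0.3117² + 0.0303² + 0.5671² + 0.0346² = 0.003170 + 0.097157 + 0.000918 + 0.321602 + 0.001197 = 0.424044
O = 0.188153 / √(0.244405 × 0.424044) = 0.188153 / 0.3219293 = 0.5845

0.58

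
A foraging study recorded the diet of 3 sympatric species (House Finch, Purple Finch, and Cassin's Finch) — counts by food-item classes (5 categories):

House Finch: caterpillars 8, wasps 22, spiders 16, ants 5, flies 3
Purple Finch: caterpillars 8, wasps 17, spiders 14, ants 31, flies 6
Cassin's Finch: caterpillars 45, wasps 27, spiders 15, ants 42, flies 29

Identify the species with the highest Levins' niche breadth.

Cassin's Finch

Proportions for House Finch (n=54): 8/54=0.1481, 22/54=0.4074, 16/54=0.2963, 5/54=0.0926, 3/54=0.0556
Proportions for Purple Finch (n=76): 8/76=0.1053, 17/76=0.2237, 14/76=0.1842, 31/76=0.4079, 6/76=0.0789
Proportions for Cassin's Finch (n=158): 45/158=0.2848, 27/158=0.1709, 15/158=0.0949, 42/158=0.2658, 29/158=0.1835
Σp_Housᵢ² = 0.1481² + 0.4074² + 0.2963² + 0.0926² + 0.0556² = 0.021934 + 0.165975 + 0.087794 + 0.008575 + 0.003091 = 0.287369
B_Hous = 1 / 0.287369 = 3.4798
Σp_Purpᵢ² = 0.1053² + 0.2237² + 0.1842² + 0.4079² + 0.0789² = 0.011088 + 0.050042 + 0.033930 + 0.166382 + 0.006225 = 0.267667
B_Purp = 1 / 0.267667 = 3.7360
Σp_Cassᵢ² = 0.2848² + 0.1709² + 0.0949² + 0.2658² + 0.1835² = 0.081111 + 0.029207 + 0.009006 + 0.070650 + 0.033672 = 0.223646
B_Cass = 1 / 0.223646 = 4.4714
Highest B → broadest niche (most generalist): Cassin's Finch (B = 4.47).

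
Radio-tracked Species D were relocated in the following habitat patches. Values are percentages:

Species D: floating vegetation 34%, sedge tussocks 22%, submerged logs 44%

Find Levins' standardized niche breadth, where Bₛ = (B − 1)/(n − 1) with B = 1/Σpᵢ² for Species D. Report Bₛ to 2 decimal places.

Convert percentages to proportions (divide by 100).
Σpᵢ² = 0.34² + 0.22² + 0.44² = 0.1156 + 0.0484 + 0.1936 = 0.3576
B = 1 / 0.3576 = 2.7964
Bₛ = (B − 1)/(n − 1) = (2.7964 − 1)/(3 − 1) = 1.7964/2 = 0.8982

0.90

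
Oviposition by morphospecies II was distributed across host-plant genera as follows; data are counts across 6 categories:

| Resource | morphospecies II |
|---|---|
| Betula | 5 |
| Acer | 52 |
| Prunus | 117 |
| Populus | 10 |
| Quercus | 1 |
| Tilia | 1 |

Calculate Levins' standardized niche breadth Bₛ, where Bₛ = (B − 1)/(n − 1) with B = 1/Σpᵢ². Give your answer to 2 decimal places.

Proportions for morphospecies II (n=186): 5/186=0.0269, 52/186=0.2796, 117/186=0.6290, 10/186=0.0538, 1/186=0.0054, 1/186=0.0054
Σpᵢ² = 0.0269² + 0.2796² + 0.6290² + 0.0538² + 0.0054² + 0.0054² = 0.000724 + 0.078176 + 0.395641 + 0.002894 + 0.000029 + 0.000029 = 0.477493
B = 1 / 0.477493 = 2.0943
Bₛ = (B − 1)/(n − 1) = (2.0943 − 1)/(6 − 1) = 1.0943/5 = 0.2189

0.22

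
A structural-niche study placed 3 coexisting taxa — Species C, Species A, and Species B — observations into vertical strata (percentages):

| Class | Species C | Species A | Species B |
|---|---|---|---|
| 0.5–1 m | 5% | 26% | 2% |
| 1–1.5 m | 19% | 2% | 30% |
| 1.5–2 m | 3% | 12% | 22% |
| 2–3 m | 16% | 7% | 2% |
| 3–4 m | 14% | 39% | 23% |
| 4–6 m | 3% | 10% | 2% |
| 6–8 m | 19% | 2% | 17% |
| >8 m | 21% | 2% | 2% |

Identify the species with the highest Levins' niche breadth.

Species C

Convert percentages to proportions (divide by 100).
Σp_Cᵢ² = 0.05² + 0.19² + 0.03² + 0.16² + 0.14² + 0.03² + 0.19² + 0.21² = 0.0025 + 0.0361 + 0.0009 + 0.0256 + 0.0196 + 0.0009 + 0.0361 + 0.0441 = 0.1658
B_C = 1 / 0.1658 = 6.0314
Σp_Aᵢ² = 0.26² + 0.02² + 0.12² + 0.07² + 0.39² + 0.10² + 0.02² + 0.02² = 0.0676 + 0.0004 + 0.0144 + 0.0049 + 0.1521 + 0.0100 + 0.0004 + 0.0004 = 0.2502
B_A = 1 / 0.2502 = 3.9968
Σp_Bᵢ² = 0.02² + 0.30² + 0.22² + 0.02² + 0.23² + 0.02² + 0.17² + 0.02² = 0.0004 + 0.0900 + 0.0484 + 0.0004 + 0.0529 + 0.0004 + 0.0289 + 0.0004 = 0.2218
B_B = 1 / 0.2218 = 4.5086
Highest B → broadest niche (most generalist): Species C (B = 6.03).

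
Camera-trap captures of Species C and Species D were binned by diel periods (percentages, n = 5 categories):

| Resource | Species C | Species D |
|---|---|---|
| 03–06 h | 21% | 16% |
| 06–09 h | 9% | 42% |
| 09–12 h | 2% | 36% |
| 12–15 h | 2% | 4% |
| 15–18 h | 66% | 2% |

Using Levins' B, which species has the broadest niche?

Convert percentages to proportions (divide by 100).
Σp_Cᵢ² = 0.21² + 0.09² + 0.02² + 0.02² + 0.66² = 0.0441 + 0.0081 + 0.0004 + 0.0004 + 0.4356 = 0.4886
B_C = 1 / 0.4886 = 2.0467
Σp_Dᵢ² = 0.16² + 0.42² + 0.36² + 0.04² + 0.02² = 0.0256 + 0.1764 + 0.1296 + 0.0016 + 0.0004 = 0.3336
B_D = 1 / 0.3336 = 2.9976
Highest B → broadest niche (most generalist): Species D (B = 3.00).

Species D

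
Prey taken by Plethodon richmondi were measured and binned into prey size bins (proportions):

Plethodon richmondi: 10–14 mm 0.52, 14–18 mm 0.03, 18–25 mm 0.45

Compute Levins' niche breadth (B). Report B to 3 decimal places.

Σpᵢ² = 0.52² + 0.03² + 0.45² = 0.2704 + 0.0009 + 0.2025 = 0.4738
B = 1 / 0.4738 = 2.11060

2.111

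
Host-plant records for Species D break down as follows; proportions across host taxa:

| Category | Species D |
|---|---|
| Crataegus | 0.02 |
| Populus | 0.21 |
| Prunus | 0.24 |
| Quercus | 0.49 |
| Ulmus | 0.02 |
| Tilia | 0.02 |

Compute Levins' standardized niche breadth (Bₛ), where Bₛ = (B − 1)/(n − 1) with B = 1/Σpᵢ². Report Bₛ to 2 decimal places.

0.38

Σpᵢ² = 0.02² + 0.21² + 0.24² + 0.49² + 0.02² + 0.02² = 0.0004 + 0.0441 + 0.0576 + 0.2401 + 0.0004 + 0.0004 = 0.3430
B = 1 / 0.3430 = 2.9155
Bₛ = (B − 1)/(n − 1) = (2.9155 − 1)/(6 − 1) = 1.9155/5 = 0.3831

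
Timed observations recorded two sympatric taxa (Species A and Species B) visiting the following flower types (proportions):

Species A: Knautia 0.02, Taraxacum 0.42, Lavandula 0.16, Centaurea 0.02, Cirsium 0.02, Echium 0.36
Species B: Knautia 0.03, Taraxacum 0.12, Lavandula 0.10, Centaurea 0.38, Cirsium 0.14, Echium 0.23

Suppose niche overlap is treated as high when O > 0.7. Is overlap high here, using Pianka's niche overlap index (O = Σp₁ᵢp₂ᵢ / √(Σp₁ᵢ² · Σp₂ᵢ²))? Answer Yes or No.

No

Σ p₁ᵢp₂ᵢ = 0.0006 + 0.0504 + 0.0160 + 0.0076 + 0.0028 + 0.0828 = 0.1602
Σp_1ᵢ² = 0.02² + 0.42² + 0.16² + 0.02² + 0.02² + 0.36² = 0.0004 + 0.1764 + 0.0256 + 0.0004 + 0.0004 + 0.1296 = 0.3328
Σp_2ᵢ² = 0.03² + 0.12² + 0.10² + 0.38² + 0.14² + 0.23² = 0.0009 + 0.0144 + 0.0100 + 0.1444 + 0.0196 + 0.0529 = 0.2422
O = 0.1602 / √(0.3328 × 0.2422) = 0.1602 / 0.28391 = 0.5643
O = 0.5643 < 0.7 → No.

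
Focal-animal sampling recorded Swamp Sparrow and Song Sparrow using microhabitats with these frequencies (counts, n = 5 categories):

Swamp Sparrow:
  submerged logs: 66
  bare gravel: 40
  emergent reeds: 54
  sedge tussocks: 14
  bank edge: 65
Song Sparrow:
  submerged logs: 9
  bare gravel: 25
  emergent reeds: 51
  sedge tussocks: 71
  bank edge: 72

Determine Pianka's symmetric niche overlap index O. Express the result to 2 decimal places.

0.75

Proportions for Swamp Sparrow (n=239): 66/239=0.2762, 40/239=0.1674, 54/239=0.2259, 14/239=0.0586, 65/239=0.2720
Proportions for Song Sparrow (n=228): 9/228=0.0395, 25/228=0.1096, 51/228=0.2237, 71/228=0.3114, 72/228=0.3158
Σ p₁ᵢp₂ᵢ = 0.010910 + 0.018347 + 0.050534 + 0.018248 + 0.085898 = 0.183937
Σp_1ᵢ² = 0.2762² + 0.1674² + 0.2259² + 0.0586² + 0.2720² = 0.076286 + 0.028023 + 0.051031 + 0.003434 + 0.073984 = 0.232758
Σp_2ᵢ² = 0.0395² + 0.1096² + 0.2237² + 0.3114² + 0.3158² = 0.001560 + 0.012012 + 0.050042 + 0.096970 + 0.099730 = 0.260314
O = 0.183937 / √(0.232758 × 0.260314) = 0.183937 / 0.2461507 = 0.7473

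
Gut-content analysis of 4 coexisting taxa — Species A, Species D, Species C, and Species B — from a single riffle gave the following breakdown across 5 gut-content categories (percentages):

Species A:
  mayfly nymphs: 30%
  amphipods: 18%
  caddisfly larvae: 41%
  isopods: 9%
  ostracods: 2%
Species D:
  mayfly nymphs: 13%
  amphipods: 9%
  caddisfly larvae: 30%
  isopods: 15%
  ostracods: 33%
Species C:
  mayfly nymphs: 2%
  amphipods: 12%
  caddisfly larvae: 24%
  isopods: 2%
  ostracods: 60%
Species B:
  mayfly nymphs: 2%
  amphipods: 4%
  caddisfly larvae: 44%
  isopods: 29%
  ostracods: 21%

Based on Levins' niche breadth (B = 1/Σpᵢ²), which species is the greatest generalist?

Convert percentages to proportions (divide by 100).
Σp_Aᵢ² = 0.30² + 0.18² + 0.41² + 0.09² + 0.02² = 0.0900 + 0.0324 + 0.1681 + 0.0081 + 0.0004 = 0.2990
B_A = 1 / 0.2990 = 3.3445
Σp_Dᵢ² = 0.13² + 0.09² + 0.30² + 0.15² + 0.33² = 0.0169 + 0.0081 + 0.0900 + 0.0225 + 0.1089 = 0.2464
B_D = 1 / 0.2464 = 4.0584
Σp_Cᵢ² = 0.02² + 0.12² + 0.24² + 0.02² + 0.60² = 0.0004 + 0.0144 + 0.0576 + 0.0004 + 0.3600 = 0.4328
B_C = 1 / 0.4328 = 2.3105
Σp_Bᵢ² = 0.02² + 0.04² + 0.44² + 0.29² + 0.21² = 0.0004 + 0.0016 + 0.1936 + 0.0841 + 0.0441 = 0.3238
B_B = 1 / 0.3238 = 3.0883
Highest B → broadest niche (most generalist): Species D (B = 4.06).

Species D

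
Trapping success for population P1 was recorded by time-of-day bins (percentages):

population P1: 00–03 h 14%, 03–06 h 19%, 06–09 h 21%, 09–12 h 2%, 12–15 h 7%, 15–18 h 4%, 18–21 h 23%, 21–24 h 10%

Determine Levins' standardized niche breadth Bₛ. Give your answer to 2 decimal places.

Convert percentages to proportions (divide by 100).
Σpᵢ² = 0.14² + 0.19² + 0.21² + 0.02² + 0.07² + 0.04² + 0.23² + 0.10² = 0.0196 + 0.0361 + 0.0441 + 0.0004 + 0.0049 + 0.0016 + 0.0529 + 0.0100 = 0.1696
B = 1 / 0.1696 = 5.8962
Bₛ = (B − 1)/(n − 1) = (5.8962 − 1)/(8 − 1) = 4.8962/7 = 0.6995

0.70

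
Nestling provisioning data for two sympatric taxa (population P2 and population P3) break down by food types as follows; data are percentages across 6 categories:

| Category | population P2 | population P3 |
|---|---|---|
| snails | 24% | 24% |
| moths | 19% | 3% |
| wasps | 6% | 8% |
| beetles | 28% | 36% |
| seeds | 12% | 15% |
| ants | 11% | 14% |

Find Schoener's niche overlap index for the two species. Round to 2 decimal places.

Convert percentages to proportions (divide by 100).
Σ|p₁ᵢ − p₂ᵢ| = 0.00 + 0.16 + 0.02 + 0.08 + 0.03 + 0.03 = 0.32
D = 1 − ½ × 0.32 = 1 − 0.160 = 0.8400

0.84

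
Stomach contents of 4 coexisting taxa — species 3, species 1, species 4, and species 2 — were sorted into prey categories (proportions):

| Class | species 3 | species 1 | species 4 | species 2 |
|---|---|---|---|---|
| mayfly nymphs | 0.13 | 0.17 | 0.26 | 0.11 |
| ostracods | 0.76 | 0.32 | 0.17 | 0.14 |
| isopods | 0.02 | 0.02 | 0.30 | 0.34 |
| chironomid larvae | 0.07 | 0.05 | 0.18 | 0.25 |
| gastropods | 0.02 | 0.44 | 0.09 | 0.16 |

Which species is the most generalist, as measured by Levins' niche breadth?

Σp_3ᵢ² = 0.13² + 0.76² + 0.02² + 0.07² + 0.02² = 0.0169 + 0.5776 + 0.0004 + 0.0049 + 0.0004 = 0.6002
B_3 = 1 / 0.6002 = 1.6661
Σp_1ᵢ² = 0.17² + 0.32² + 0.02² + 0.05² + 0.44² = 0.0289 + 0.1024 + 0.0004 + 0.0025 + 0.1936 = 0.3278
B_1 = 1 / 0.3278 = 3.0506
Σp_4ᵢ² = 0.26² + 0.17² + 0.30² + 0.18² + 0.09² = 0.0676 + 0.0289 + 0.0900 + 0.0324 + 0.0081 = 0.2270
B_4 = 1 / 0.2270 = 4.4053
Σp_2ᵢ² = 0.11² + 0.14² + 0.34² + 0.25² + 0.16² = 0.0121 + 0.0196 + 0.1156 + 0.0625 + 0.0256 = 0.2354
B_2 = 1 / 0.2354 = 4.2481
Highest B → broadest niche (most generalist): species 4 (B = 4.41).

species 4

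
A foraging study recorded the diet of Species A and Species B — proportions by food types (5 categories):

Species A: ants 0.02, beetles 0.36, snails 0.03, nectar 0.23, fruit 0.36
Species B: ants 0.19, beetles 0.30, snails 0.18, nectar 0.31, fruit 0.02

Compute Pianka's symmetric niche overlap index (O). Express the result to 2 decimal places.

Σ p₁ᵢp₂ᵢ = 0.0038 + 0.1080 + 0.0054 + 0.0713 + 0.0072 = 0.1957
Σp_1ᵢ² = 0.02² + 0.36² + 0.03² + 0.23² + 0.36² = 0.0004 + 0.1296 + 0.0009 + 0.0529 + 0.1296 = 0.3134
Σp_2ᵢ² = 0.19² + 0.30² + 0.18² + 0.31² + 0.02² = 0.0361 + 0.0900 + 0.0324 + 0.0961 + 0.0004 = 0.2550
O = 0.1957 / √(0.3134 × 0.2550) = 0.1957 / 0.28270 = 0.6923

0.69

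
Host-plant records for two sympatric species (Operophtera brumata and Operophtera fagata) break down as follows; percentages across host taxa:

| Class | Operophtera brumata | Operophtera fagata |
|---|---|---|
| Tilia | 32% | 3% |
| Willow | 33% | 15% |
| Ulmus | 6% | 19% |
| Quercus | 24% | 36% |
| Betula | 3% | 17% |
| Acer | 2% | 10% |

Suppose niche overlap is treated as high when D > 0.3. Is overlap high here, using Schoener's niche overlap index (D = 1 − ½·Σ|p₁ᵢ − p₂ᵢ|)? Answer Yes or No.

Convert percentages to proportions (divide by 100).
Σ|p₁ᵢ − p₂ᵢ| = 0.29 + 0.18 + 0.13 + 0.12 + 0.14 + 0.08 = 0.94
D = 1 − ½ × 0.94 = 1 − 0.470 = 0.5300
D = 0.5300 > 0.3 → Yes.

Yes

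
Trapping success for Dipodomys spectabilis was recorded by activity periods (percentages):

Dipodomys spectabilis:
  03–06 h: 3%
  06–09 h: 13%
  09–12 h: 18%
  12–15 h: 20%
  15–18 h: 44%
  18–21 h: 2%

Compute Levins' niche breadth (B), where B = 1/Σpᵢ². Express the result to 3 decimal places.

3.519

Convert percentages to proportions (divide by 100).
Σpᵢ² = 0.03² + 0.13² + 0.18² + 0.20² + 0.44² + 0.02² = 0.0009 + 0.0169 + 0.0324 + 0.0400 + 0.1936 + 0.0004 = 0.2842
B = 1 / 0.2842 = 3.51865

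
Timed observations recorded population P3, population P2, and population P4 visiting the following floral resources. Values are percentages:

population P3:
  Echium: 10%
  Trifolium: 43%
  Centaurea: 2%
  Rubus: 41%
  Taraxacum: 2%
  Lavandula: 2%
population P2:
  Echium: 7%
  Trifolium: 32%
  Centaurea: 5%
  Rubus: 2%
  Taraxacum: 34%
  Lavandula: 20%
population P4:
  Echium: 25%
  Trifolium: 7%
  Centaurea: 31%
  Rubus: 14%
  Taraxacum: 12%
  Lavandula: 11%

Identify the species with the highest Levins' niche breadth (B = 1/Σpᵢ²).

Convert percentages to proportions (divide by 100).
Σp_P3ᵢ² = 0.10² + 0.43² + 0.02² + 0.41² + 0.02² + 0.02² = 0.0100 + 0.1849 + 0.0004 + 0.1681 + 0.0004 + 0.0004 = 0.3642
B_P3 = 1 / 0.3642 = 2.7457
Σp_P2ᵢ² = 0.07² + 0.32² + 0.05² + 0.02² + 0.34² + 0.20² = 0.0049 + 0.1024 + 0.0025 + 0.0004 + 0.1156 + 0.0400 = 0.2658
B_P2 = 1 / 0.2658 = 3.7622
Σp_P4ᵢ² = 0.25² + 0.07² + 0.31² + 0.14² + 0.12² + 0.11² = 0.0625 + 0.0049 + 0.0961 + 0.0196 + 0.0144 + 0.0121 = 0.2096
B_P4 = 1 / 0.2096 = 4.7710
Highest B → broadest niche (most generalist): population P4 (B = 4.77).

population P4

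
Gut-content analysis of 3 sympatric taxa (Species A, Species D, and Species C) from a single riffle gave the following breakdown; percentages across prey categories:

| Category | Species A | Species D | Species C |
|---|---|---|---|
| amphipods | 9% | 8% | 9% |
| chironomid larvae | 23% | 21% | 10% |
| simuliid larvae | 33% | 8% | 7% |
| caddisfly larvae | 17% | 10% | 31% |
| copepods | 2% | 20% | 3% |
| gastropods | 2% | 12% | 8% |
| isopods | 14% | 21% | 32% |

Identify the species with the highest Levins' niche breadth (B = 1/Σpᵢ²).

Species D

Convert percentages to proportions (divide by 100).
Σp_Aᵢ² = 0.09² + 0.23² + 0.33² + 0.17² + 0.02² + 0.02² + 0.14² = 0.0081 + 0.0529 + 0.1089 + 0.0289 + 0.0004 + 0.0004 + 0.0196 = 0.2192
B_A = 1 / 0.2192 = 4.5620
Σp_Dᵢ² = 0.08² + 0.21² + 0.08² + 0.10² + 0.20² + 0.12² + 0.21² = 0.0064 + 0.0441 + 0.0064 + 0.0100 + 0.0400 + 0.0144 + 0.0441 = 0.1654
B_D = 1 / 0.1654 = 6.0459
Σp_Cᵢ² = 0.09² + 0.10² + 0.07² + 0.31² + 0.03² + 0.08² + 0.32² = 0.0081 + 0.0100 + 0.0049 + 0.0961 + 0.0009 + 0.0064 + 0.1024 = 0.2288
B_C = 1 / 0.2288 = 4.3706
Highest B → broadest niche (most generalist): Species D (B = 6.05).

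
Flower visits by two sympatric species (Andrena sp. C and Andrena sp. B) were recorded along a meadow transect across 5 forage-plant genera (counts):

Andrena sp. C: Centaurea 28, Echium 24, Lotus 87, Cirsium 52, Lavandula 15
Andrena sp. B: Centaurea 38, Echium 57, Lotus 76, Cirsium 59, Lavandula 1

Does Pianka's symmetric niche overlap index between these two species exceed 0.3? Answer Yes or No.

Proportions for Andrena sp. C (n=206): 28/206=0.1359, 24/206=0.1165, 87/206=0.4223, 52/206=0.2524, 15/206=0.0728
Proportions for Andrena sp. B (n=231): 38/231=0.1645, 57/231=0.2468, 76/231=0.3290, 59/231=0.2554, 1/231=0.0043
Σ p₁ᵢp₂ᵢ = 0.022356 + 0.028752 + 0.138937 + 0.064463 + 0.000313 = 0.254821
Σp_1ᵢ² = 0.1359² + 0.1165² + 0.4223² + 0.2524² + 0.0728² = 0.018469 + 0.013572 + 0.178337 + 0.063706 + 0.005300 = 0.279384
Σp_2ᵢ² = 0.1645² + 0.2468² + 0.3290² + 0.2554² + 0.0043² = 0.027060 + 0.060910 + 0.108241 + 0.065229 + 0.000018 = 0.261458
O = 0.254821 / √(0.279384 × 0.261458) = 0.254821 / 0.2702724 = 0.9428
O = 0.9428 > 0.3 → Yes.

Yes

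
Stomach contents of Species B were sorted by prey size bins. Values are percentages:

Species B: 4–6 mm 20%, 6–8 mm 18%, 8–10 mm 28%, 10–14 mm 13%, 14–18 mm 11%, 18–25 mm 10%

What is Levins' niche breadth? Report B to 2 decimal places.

5.27

Convert percentages to proportions (divide by 100).
Σpᵢ² = 0.20² + 0.18² + 0.28² + 0.13² + 0.11² + 0.10² = 0.0400 + 0.0324 + 0.0784 + 0.0169 + 0.0121 + 0.0100 = 0.1898
B = 1 / 0.1898 = 5.2687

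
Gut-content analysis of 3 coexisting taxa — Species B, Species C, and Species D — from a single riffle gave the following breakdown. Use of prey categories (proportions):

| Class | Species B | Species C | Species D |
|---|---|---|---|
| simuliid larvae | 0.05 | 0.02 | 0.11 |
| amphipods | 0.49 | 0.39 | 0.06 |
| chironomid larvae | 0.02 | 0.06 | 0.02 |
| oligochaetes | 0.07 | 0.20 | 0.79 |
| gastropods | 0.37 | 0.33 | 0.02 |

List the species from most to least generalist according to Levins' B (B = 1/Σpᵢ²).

Σp_Bᵢ² = 0.05² + 0.49² + 0.02² + 0.07² + 0.37² = 0.0025 + 0.2401 + 0.0004 + 0.0049 + 0.1369 = 0.3848
B_B = 1 / 0.3848 = 2.5988
Σp_Cᵢ² = 0.02² + 0.39² + 0.06² + 0.20² + 0.33² = 0.0004 + 0.1521 + 0.0036 + 0.0400 + 0.1089 = 0.3050
B_C = 1 / 0.3050 = 3.2787
Σp_Dᵢ² = 0.11² + 0.06² + 0.02² + 0.79² + 0.02² = 0.0121 + 0.0036 + 0.0004 + 0.6241 + 0.0004 = 0.6406
B_D = 1 / 0.6406 = 1.5610
Ranking by B (broadest → narrowest): Species C (3.28) > Species B (2.60) > Species D (1.56)

Species C > Species B > Species D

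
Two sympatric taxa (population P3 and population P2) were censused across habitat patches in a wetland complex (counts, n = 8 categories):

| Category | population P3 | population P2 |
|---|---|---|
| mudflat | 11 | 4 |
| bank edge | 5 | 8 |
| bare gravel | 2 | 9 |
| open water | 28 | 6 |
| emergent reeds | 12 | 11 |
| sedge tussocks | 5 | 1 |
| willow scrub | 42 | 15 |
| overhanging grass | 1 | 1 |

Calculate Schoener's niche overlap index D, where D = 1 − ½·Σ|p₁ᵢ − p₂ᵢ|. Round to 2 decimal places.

0.66

Proportions for population P3 (n=106): 11/106=0.1038, 5/106=0.0472, 2/106=0.0189, 28/106=0.2642, 12/106=0.1132, 5/106=0.0472, 42/106=0.3962, 1/106=0.0094
Proportions for population P2 (n=55): 4/55=0.0727, 8/55=0.1455, 9/55=0.1636, 6/55=0.1091, 11/55=0.2000, 1/55=0.0182, 15/55=0.2727, 1/55=0.0182
Σ|p₁ᵢ − p₂ᵢ| = 0.0311 + 0.0983 + 0.1447 + 0.1551 + 0.0868 + 0.0290 + 0.1235 + 0.0088 = 0.6773
D = 1 − ½ × 0.6773 = 1 − 0.33865 = 0.66135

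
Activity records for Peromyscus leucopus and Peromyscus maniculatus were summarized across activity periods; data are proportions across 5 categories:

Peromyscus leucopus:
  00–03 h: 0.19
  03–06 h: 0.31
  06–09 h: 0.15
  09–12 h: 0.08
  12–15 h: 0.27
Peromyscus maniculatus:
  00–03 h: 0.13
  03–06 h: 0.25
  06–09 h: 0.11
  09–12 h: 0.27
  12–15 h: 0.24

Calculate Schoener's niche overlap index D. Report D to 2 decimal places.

Σ|p₁ᵢ − p₂ᵢ| = 0.06 + 0.06 + 0.04 + 0.19 + 0.03 = 0.38
D = 1 − ½ × 0.38 = 1 − 0.190 = 0.8100

0.81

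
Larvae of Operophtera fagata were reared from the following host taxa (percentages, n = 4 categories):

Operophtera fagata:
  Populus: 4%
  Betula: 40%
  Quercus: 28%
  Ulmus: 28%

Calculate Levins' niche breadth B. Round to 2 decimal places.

3.14

Convert percentages to proportions (divide by 100).
Σpᵢ² = 0.04² + 0.40² + 0.28² + 0.28² = 0.0016 + 0.1600 + 0.0784 + 0.0784 = 0.3184
B = 1 / 0.3184 = 3.1407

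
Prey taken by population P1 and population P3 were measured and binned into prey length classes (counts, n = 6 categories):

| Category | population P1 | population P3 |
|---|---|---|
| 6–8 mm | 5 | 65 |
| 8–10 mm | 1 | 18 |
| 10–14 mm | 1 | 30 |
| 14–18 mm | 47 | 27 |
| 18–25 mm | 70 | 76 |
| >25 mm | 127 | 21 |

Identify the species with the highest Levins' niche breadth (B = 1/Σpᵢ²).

Proportions for population P1 (n=251): 5/251=0.0199, 1/251=0.0040, 1/251=0.0040, 47/251=0.1873, 70/251=0.2789, 127/251=0.5060
Proportions for population P3 (n=237): 65/237=0.2743, 18/237=0.0759, 30/237=0.1266, 27/237=0.1139, 76/237=0.3207, 21/237=0.0886
Σp_P1ᵢ² = 0.0199² + 0.0040² + 0.0040² + 0.1873² + 0.2789² + 0.5060² = 0.000396 + 0.000016 + 0.000016 + 0.035081 + 0.077785 + 0.256036 = 0.369330
B_P1 = 1 / 0.369330 = 2.7076
Σp_P3ᵢ² = 0.2743² + 0.0759² + 0.1266² + 0.1139² + 0.3207² + 0.0886² = 0.075240 + 0.005761 + 0.016028 + 0.012973 + 0.102848 + 0.007850 = 0.220700
B_P3 = 1 / 0.220700 = 4.5310
Highest B → broadest niche (most generalist): population P3 (B = 4.53).

population P3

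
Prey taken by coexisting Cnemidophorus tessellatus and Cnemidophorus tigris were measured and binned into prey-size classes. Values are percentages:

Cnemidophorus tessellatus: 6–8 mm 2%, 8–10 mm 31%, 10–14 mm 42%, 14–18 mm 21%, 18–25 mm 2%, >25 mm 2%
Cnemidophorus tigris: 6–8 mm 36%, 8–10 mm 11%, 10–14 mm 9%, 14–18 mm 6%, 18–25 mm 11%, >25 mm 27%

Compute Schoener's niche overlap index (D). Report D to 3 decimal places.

Convert percentages to proportions (divide by 100).
Σ|p₁ᵢ − p₂ᵢ| = 0.34 + 0.20 + 0.33 + 0.15 + 0.09 + 0.25 = 1.36
D = 1 − ½ × 1.36 = 1 − 0.680 = 0.32000

0.320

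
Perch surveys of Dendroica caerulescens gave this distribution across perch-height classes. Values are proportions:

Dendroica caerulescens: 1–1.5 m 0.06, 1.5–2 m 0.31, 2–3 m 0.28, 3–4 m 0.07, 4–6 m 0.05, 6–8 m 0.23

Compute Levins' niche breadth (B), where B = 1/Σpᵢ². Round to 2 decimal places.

4.19

Σpᵢ² = 0.06² + 0.31² + 0.28² + 0.07² + 0.05² + 0.23² = 0.0036 + 0.0961 + 0.0784 + 0.0049 + 0.0025 + 0.0529 = 0.2384
B = 1 / 0.2384 = 4.1946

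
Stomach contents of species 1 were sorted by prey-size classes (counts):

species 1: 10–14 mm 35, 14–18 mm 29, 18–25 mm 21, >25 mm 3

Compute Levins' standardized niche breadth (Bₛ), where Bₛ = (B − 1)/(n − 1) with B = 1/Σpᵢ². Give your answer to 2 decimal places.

0.69

Proportions for species 1 (n=88): 35/88=0.3977, 29/88=0.3295, 21/88=0.2386, 3/88=0.0341
Σpᵢ² = 0.3977² + 0.3295² + 0.2386² + 0.0341² = 0.158165 + 0.108570 + 0.056930 + 0.001163 = 0.324828
B = 1 / 0.324828 = 3.0786
Bₛ = (B − 1)/(n − 1) = (3.0786 − 1)/(4 − 1) = 2.0786/3 = 0.6929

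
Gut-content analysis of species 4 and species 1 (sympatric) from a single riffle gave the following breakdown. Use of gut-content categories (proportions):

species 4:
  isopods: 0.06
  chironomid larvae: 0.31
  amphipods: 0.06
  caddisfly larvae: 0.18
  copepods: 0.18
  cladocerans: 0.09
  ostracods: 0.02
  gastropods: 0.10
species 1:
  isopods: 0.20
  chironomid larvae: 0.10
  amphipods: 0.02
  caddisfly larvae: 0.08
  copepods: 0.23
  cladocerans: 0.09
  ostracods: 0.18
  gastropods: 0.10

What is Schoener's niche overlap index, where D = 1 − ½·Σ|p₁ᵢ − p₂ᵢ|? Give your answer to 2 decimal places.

0.65

Σ|p₁ᵢ − p₂ᵢ| = 0.14 + 0.21 + 0.04 + 0.10 + 0.05 + 0.00 + 0.16 + 0.00 = 0.70
D = 1 − ½ × 0.70 = 1 − 0.350 = 0.6500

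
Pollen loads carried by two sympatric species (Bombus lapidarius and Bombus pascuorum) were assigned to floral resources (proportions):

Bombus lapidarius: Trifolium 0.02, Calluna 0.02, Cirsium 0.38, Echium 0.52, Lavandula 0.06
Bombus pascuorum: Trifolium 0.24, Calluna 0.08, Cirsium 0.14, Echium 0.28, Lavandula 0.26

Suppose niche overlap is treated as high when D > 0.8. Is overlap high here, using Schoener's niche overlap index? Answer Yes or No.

Σ|p₁ᵢ − p₂ᵢ| = 0.22 + 0.06 + 0.24 + 0.24 + 0.20 = 0.96
D = 1 − ½ × 0.96 = 1 − 0.480 = 0.5200
D = 0.5200 < 0.8 → No.

No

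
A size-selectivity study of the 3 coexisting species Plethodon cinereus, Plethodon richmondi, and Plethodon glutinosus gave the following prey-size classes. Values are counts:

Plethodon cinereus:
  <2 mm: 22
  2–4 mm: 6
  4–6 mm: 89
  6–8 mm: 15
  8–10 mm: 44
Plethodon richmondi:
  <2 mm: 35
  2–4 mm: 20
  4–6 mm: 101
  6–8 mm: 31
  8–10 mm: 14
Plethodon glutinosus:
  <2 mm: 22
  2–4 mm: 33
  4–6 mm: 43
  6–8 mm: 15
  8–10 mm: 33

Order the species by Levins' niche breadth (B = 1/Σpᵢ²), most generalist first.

Plethodon glutinosus > Plethodon richmondi > Plethodon cinereus

Proportions for Plethodon cinereus (n=176): 22/176=0.1250, 6/176=0.0341, 89/176=0.5057, 15/176=0.0852, 44/176=0.2500
Proportions for Plethodon richmondi (n=201): 35/201=0.1741, 20/201=0.0995, 101/201=0.5025, 31/201=0.1542, 14/201=0.0697
Proportions for Plethodon glutinosus (n=146): 22/146=0.1507, 33/146=0.2260, 43/146=0.2945, 15/146=0.1027, 33/146=0.2260
Σp_cineᵢ² = 0.1250² + 0.0341² + 0.5057² + 0.0852² + 0.2500² = 0.015625 + 0.001163 + 0.255732 + 0.007259 + 0.062500 = 0.342279
B_cine = 1 / 0.342279 = 2.9216
Σp_richᵢ² = 0.1741² + 0.0995² + 0.5025² + 0.1542² + 0.0697² = 0.030311 + 0.009900 + 0.252506 + 0.023778 + 0.004858 = 0.321353
B_rich = 1 / 0.321353 = 3.1118
Σp_glutᵢ² = 0.1507² + 0.2260² + 0.2945² + 0.1027² + 0.2260² = 0.022710 + 0.051076 + 0.086730 + 0.010547 + 0.051076 = 0.222139
B_glut = 1 / 0.222139 = 4.5017
Ranking by B (broadest → narrowest): Plethodon glutinosus (4.50) > Plethodon richmondi (3.11) > Plethodon cinereus (2.92)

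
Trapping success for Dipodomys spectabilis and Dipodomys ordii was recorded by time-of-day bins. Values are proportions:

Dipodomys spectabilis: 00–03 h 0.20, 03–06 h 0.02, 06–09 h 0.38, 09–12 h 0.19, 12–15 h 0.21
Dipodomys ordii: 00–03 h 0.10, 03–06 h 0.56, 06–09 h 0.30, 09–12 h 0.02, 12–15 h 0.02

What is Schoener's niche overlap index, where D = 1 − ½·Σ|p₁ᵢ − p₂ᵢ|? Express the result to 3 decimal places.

0.460

Σ|p₁ᵢ − p₂ᵢ| = 0.10 + 0.54 + 0.08 + 0.17 + 0.19 = 1.08
D = 1 − ½ × 1.08 = 1 − 0.540 = 0.46000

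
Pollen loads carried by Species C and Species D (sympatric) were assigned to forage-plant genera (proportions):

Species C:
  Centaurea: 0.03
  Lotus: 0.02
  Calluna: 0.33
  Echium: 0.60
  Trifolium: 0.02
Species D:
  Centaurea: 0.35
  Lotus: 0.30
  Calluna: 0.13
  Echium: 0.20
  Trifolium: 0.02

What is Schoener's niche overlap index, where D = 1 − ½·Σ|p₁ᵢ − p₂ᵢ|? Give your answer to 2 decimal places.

0.40

Σ|p₁ᵢ − p₂ᵢ| = 0.32 + 0.28 + 0.20 + 0.40 + 0.00 = 1.20
D = 1 − ½ × 1.20 = 1 − 0.600 = 0.4000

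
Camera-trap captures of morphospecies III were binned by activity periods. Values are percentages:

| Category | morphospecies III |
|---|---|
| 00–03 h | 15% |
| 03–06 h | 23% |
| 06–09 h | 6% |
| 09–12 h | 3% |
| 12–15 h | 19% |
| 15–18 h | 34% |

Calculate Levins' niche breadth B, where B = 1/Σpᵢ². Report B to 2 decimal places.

4.32

Convert percentages to proportions (divide by 100).
Σpᵢ² = 0.15² + 0.23² + 0.06² + 0.03² + 0.19² + 0.34² = 0.0225 + 0.0529 + 0.0036 + 0.0009 + 0.0361 + 0.1156 = 0.2316
B = 1 / 0.2316 = 4.3178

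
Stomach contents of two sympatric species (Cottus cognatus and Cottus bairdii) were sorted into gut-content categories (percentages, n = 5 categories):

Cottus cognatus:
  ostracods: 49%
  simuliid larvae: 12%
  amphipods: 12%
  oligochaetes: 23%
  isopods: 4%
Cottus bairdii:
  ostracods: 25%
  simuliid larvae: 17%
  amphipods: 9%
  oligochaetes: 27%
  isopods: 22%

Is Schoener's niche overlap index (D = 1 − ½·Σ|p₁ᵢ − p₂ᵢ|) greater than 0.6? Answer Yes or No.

Yes

Convert percentages to proportions (divide by 100).
Σ|p₁ᵢ − p₂ᵢ| = 0.24 + 0.05 + 0.03 + 0.04 + 0.18 = 0.54
D = 1 − ½ × 0.54 = 1 − 0.270 = 0.7300
D = 0.7300 > 0.6 → Yes.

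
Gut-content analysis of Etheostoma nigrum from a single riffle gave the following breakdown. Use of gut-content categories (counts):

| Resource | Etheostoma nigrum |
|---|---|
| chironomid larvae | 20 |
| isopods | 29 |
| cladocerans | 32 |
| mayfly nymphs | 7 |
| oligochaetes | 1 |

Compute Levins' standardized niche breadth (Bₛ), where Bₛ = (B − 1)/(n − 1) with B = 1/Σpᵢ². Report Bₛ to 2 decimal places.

0.61

Proportions for Etheostoma nigrum (n=89): 20/89=0.2247, 29/89=0.3258, 32/89=0.3596, 7/89=0.0787, 1/89=0.0112
Σpᵢ² = 0.2247² + 0.3258² + 0.3596² + 0.0787² + 0.0112² = 0.050490 + 0.106146 + 0.129312 + 0.006194 + 0.000125 = 0.292267
B = 1 / 0.292267 = 3.4215
Bₛ = (B − 1)/(n − 1) = (3.4215 − 1)/(5 − 1) = 2.4215/4 = 0.6054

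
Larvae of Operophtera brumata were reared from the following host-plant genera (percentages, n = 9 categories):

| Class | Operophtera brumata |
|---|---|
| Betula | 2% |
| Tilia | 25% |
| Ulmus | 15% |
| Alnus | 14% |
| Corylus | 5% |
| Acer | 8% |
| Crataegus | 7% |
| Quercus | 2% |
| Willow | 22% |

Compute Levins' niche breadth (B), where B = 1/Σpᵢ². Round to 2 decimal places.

5.97

Convert percentages to proportions (divide by 100).
Σpᵢ² = 0.02² + 0.25² + 0.15² + 0.14² + 0.05² + 0.08² + 0.07² + 0.02² + 0.22² = 0.0004 + 0.0625 + 0.0225 + 0.0196 + 0.0025 + 0.0064 + 0.0049 + 0.0004 + 0.0484 = 0.1676
B = 1 / 0.1676 = 5.9666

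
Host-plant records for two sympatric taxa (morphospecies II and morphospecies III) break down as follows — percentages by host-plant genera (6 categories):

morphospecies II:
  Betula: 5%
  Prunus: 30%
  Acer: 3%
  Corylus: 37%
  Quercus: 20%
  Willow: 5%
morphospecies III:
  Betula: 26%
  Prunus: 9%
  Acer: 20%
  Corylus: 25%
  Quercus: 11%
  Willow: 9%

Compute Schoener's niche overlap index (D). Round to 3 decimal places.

Convert percentages to proportions (divide by 100).
Σ|p₁ᵢ − p₂ᵢ| = 0.21 + 0.21 + 0.17 + 0.12 + 0.09 + 0.04 = 0.84
D = 1 − ½ × 0.84 = 1 − 0.420 = 0.58000

0.580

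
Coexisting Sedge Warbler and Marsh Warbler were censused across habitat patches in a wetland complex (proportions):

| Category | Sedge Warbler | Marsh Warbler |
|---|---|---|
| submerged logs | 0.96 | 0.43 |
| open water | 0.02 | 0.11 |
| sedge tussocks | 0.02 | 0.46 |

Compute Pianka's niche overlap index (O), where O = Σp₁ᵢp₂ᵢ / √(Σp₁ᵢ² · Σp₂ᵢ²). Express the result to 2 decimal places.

0.69

Σ p₁ᵢp₂ᵢ = 0.4128 + 0.0022 + 0.0092 = 0.4242
Σp_1ᵢ² = 0.96² + 0.02² + 0.02² = 0.9216 + 0.0004 + 0.0004 = 0.9224
Σp_2ᵢ² = 0.43² + 0.11² + 0.46² = 0.1849 + 0.0121 + 0.2116 = 0.4086
O = 0.4242 / √(0.9224 × 0.4086) = 0.4242 / 0.61392 = 0.6910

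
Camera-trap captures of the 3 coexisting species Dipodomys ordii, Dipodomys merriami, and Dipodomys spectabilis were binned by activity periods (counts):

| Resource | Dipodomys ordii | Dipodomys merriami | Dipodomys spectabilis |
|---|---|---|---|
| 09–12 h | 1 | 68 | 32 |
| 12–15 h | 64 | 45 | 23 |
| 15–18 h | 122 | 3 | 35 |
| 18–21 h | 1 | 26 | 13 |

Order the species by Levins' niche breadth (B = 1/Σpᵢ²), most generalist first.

Proportions for Dipodomys ordii (n=188): 1/188=0.0053, 64/188=0.3404, 122/188=0.6489, 1/188=0.0053
Proportions for Dipodomys merriami (n=142): 68/142=0.4789, 45/142=0.3169, 3/142=0.0211, 26/142=0.1831
Proportions for Dipodomys spectabilis (n=103): 32/103=0.3107, 23/103=0.2233, 35/103=0.3398, 13/103=0.1262
Σp_ordiᵢ² = 0.0053² + 0.3404² + 0.6489² + 0.0053² = 0.000028 + 0.115872 + 0.421071 + 0.000028 = 0.536999
B_ordi = 1 / 0.536999 = 1.8622
Σp_merrᵢ² = 0.4789² + 0.3169² + 0.0211² + 0.1831² = 0.229345 + 0.100426 + 0.000445 + 0.033526 = 0.363742
B_merr = 1 / 0.363742 = 2.7492
Σp_specᵢ² = 0.3107² + 0.2233² + 0.3398² + 0.1262² = 0.096534 + 0.049863 + 0.115464 + 0.015926 = 0.277787
B_spec = 1 / 0.277787 = 3.5999
Ranking by B (broadest → narrowest): Dipodomys spectabilis (3.60) > Dipodomys merriami (2.75) > Dipodomys ordii (1.86)

Dipodomys spectabilis > Dipodomys merriami > Dipodomys ordii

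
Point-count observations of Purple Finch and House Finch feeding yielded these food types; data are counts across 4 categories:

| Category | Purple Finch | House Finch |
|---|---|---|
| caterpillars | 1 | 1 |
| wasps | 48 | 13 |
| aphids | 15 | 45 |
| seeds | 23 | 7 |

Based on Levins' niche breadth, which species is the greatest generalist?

Purple Finch

Proportions for Purple Finch (n=87): 1/87=0.0115, 48/87=0.5517, 15/87=0.1724, 23/87=0.2644
Proportions for House Finch (n=66): 1/66=0.0152, 13/66=0.1970, 45/66=0.6818, 7/66=0.1061
Σp_Purpᵢ² = 0.0115² + 0.5517² + 0.1724² + 0.2644² = 0.000132 + 0.304373 + 0.029722 + 0.069907 = 0.404134
B_Purp = 1 / 0.404134 = 2.4744
Σp_Housᵢ² = 0.0152² + 0.1970² + 0.6818² + 0.1061² = 0.000231 + 0.038809 + 0.464851 + 0.011257 = 0.515148
B_Hous = 1 / 0.515148 = 1.9412
Highest B → broadest niche (most generalist): Purple Finch (B = 2.47).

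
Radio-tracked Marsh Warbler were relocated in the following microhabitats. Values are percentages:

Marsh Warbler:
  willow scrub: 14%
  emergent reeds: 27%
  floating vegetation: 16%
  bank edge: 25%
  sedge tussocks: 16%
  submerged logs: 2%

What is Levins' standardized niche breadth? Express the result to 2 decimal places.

0.77

Convert percentages to proportions (divide by 100).
Σpᵢ² = 0.14² + 0.27² + 0.16² + 0.25² + 0.16² + 0.02² = 0.0196 + 0.0729 + 0.0256 + 0.0625 + 0.0256 + 0.0004 = 0.2066
B = 1 / 0.2066 = 4.8403
Bₛ = (B − 1)/(n − 1) = (4.8403 − 1)/(6 − 1) = 3.8403/5 = 0.7681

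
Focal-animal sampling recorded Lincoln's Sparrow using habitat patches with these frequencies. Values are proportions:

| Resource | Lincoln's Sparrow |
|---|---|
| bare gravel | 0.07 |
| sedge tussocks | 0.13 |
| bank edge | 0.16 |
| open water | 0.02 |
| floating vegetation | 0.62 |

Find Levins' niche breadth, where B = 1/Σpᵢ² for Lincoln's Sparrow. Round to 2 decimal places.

2.31

Σpᵢ² = 0.07² + 0.13² + 0.16² + 0.02² + 0.62² = 0.0049 + 0.0169 + 0.0256 + 0.0004 + 0.3844 = 0.4322
B = 1 / 0.4322 = 2.3137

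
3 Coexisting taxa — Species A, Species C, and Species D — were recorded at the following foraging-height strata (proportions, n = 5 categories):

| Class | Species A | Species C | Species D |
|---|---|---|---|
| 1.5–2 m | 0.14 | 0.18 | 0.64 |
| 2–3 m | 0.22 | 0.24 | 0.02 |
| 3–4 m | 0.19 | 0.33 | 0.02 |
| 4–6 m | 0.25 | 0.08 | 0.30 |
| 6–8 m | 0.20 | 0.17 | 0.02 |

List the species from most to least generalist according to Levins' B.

Species A > Species C > Species D

Σp_Aᵢ² = 0.14² + 0.22² + 0.19² + 0.25² + 0.20² = 0.0196 + 0.0484 + 0.0361 + 0.0625 + 0.0400 = 0.2066
B_A = 1 / 0.2066 = 4.8403
Σp_Cᵢ² = 0.18² + 0.24² + 0.33² + 0.08² + 0.17² = 0.0324 + 0.0576 + 0.1089 + 0.0064 + 0.0289 = 0.2342
B_C = 1 / 0.2342 = 4.2699
Σp_Dᵢ² = 0.64² + 0.02² + 0.02² + 0.30² + 0.02² = 0.4096 + 0.0004 + 0.0004 + 0.0900 + 0.0004 = 0.5008
B_D = 1 / 0.5008 = 1.9968
Ranking by B (broadest → narrowest): Species A (4.84) > Species C (4.27) > Species D (2.00)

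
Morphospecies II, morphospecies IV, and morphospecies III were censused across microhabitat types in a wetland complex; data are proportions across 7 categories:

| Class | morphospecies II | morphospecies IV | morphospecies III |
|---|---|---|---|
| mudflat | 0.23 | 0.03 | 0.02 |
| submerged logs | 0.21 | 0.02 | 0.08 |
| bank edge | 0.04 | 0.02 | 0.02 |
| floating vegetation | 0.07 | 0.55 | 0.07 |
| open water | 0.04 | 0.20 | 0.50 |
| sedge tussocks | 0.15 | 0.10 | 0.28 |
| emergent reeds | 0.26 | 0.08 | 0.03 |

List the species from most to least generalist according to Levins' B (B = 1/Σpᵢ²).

morphospecies II > morphospecies III > morphospecies IV

Σp_IIᵢ² = 0.23² + 0.21² + 0.04² + 0.07² + 0.04² + 0.15² + 0.26² = 0.0529 + 0.0441 + 0.0016 + 0.0049 + 0.0016 + 0.0225 + 0.0676 = 0.1952
B_II = 1 / 0.1952 = 5.1230
Σp_IVᵢ² = 0.03² + 0.02² + 0.02² + 0.55² + 0.20² + 0.10² + 0.08² = 0.0009 + 0.0004 + 0.0004 + 0.3025 + 0.0400 + 0.0100 + 0.0064 = 0.3606
B_IV = 1 / 0.3606 = 2.7732
Σp_IIIᵢ² = 0.02² + 0.08² + 0.02² + 0.07² + 0.50² + 0.28² + 0.03² = 0.0004 + 0.0064 + 0.0004 + 0.0049 + 0.2500 + 0.0784 + 0.0009 = 0.3414
B_III = 1 / 0.3414 = 2.9291
Ranking by B (broadest → narrowest): morphospecies II (5.12) > morphospecies III (2.93) > morphospecies IV (2.77)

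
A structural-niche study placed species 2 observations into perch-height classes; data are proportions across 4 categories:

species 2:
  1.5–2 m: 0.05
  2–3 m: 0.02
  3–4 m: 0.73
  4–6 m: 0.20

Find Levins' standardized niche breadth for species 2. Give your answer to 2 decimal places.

0.25

Σpᵢ² = 0.05² + 0.02² + 0.73² + 0.20² = 0.0025 + 0.0004 + 0.5329 + 0.0400 = 0.5758
B = 1 / 0.5758 = 1.7367
Bₛ = (B − 1)/(n − 1) = (1.7367 − 1)/(4 − 1) = 0.7367/3 = 0.2456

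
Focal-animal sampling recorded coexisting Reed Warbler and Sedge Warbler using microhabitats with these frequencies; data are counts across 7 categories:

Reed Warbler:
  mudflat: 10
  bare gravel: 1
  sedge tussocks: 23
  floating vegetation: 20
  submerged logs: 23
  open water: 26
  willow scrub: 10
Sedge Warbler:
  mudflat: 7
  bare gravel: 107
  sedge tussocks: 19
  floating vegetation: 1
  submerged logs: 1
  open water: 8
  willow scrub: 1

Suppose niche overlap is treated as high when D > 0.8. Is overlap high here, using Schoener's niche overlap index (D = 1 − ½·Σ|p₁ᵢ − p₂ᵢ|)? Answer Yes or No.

Proportions for Reed Warbler (n=113): 10/113=0.0885, 1/113=0.0088, 23/113=0.2035, 20/113=0.1770, 23/113=0.2035, 26/113=0.2301, 10/113=0.0885
Proportions for Sedge Warbler (n=144): 7/144=0.0486, 107/144=0.7431, 19/144=0.1319, 1/144=0.0069, 1/144=0.0069, 8/144=0.0556, 1/144=0.0069
Σ|p₁ᵢ − p₂ᵢ| = 0.0399 + 0.7343 + 0.0716 + 0.1701 + 0.1966 + 0.1745 + 0.0816 = 1.4686
D = 1 − ½ × 1.4686 = 1 − 0.73430 = 0.26570
D = 0.26570 < 0.8 → No.

No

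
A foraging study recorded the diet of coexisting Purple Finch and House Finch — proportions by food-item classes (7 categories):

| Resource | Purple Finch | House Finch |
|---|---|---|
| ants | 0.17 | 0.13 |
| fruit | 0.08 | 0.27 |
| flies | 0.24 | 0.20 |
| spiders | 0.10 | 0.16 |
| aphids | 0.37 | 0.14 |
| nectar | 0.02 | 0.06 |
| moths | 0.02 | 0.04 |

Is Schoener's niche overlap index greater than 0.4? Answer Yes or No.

Yes

Σ|p₁ᵢ − p₂ᵢ| = 0.04 + 0.19 + 0.04 + 0.06 + 0.23 + 0.04 + 0.02 = 0.62
D = 1 − ½ × 0.62 = 1 − 0.310 = 0.6900
D = 0.6900 > 0.4 → Yes.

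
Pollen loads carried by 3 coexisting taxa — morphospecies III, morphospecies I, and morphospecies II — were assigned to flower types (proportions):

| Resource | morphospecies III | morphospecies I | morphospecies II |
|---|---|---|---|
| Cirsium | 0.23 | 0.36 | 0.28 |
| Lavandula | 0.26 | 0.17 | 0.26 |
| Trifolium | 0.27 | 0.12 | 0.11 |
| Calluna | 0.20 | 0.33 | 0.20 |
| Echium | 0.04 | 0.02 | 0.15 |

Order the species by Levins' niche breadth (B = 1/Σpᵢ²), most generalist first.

morphospecies II > morphospecies III > morphospecies I

Σp_IIIᵢ² = 0.23² + 0.26² + 0.27² + 0.20² + 0.04² = 0.0529 + 0.0676 + 0.0729 + 0.0400 + 0.0016 = 0.2350
B_III = 1 / 0.2350 = 4.2553
Σp_Iᵢ² = 0.36² + 0.17² + 0.12² + 0.33² + 0.02² = 0.1296 + 0.0289 + 0.0144 + 0.1089 + 0.0004 = 0.2822
B_I = 1 / 0.2822 = 3.5436
Σp_IIᵢ² = 0.28² + 0.26² + 0.11² + 0.20² + 0.15² = 0.0784 + 0.0676 + 0.0121 + 0.0400 + 0.0225 = 0.2206
B_II = 1 / 0.2206 = 4.5331
Ranking by B (broadest → narrowest): morphospecies II (4.53) > morphospecies III (4.26) > morphospecies I (3.54)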